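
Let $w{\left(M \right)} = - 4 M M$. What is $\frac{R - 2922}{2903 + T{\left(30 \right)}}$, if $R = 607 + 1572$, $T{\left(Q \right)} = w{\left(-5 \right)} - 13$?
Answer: $- \frac{743}{2790} \approx -0.26631$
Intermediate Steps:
$w{\left(M \right)} = - 4 M^{2}$
$T{\left(Q \right)} = -113$ ($T{\left(Q \right)} = - 4 \left(-5\right)^{2} - 13 = \left(-4\right) 25 - 13 = -100 - 13 = -113$)
$R = 2179$
$\frac{R - 2922}{2903 + T{\left(30 \right)}} = \frac{2179 - 2922}{2903 - 113} = - \frac{743}{2790}$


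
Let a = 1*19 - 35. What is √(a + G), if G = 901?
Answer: √885 ≈ 29.749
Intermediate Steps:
a = -16 (a = 19 - 35 = -16)
√(a + G) = √(-16 + 901) = √885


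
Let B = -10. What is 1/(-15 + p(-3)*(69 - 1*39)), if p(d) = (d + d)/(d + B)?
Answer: -13/15 ≈ -0.86667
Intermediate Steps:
p(d) = 2*d/(-10 + d) (p(d) = (d + d)/(d - 10) = (2*d)/(-10 + d) = 2*d/(-10 + d))
1/(-15 + p(-3)*(69 - 1*39)) = 1/(-15 + (2*(-3)/(-10 - 3))*(69 - 1*39)) = 1/(-15 + (2*(-3)/(-13))*(69 - 39)) = 1/(-15 + (2*(-3)*(-1/13))*30) = 1/(-15 + (6/13)*30) = 1/(-15 + 180/13) = 1/(-15/13) = -13/15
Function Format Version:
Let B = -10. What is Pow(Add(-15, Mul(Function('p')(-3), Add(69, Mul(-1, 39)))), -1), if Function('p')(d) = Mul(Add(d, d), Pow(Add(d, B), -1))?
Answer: Rational(-13, 15) ≈ -0.86667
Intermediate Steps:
Function('p')(d) = Mul(2, d, Pow(Add(-10, d), -1)) (Function('p')(d) = Mul(Add(d, d), Pow(Add(d, -10), -1)) = Mul(Mul(2, d), Pow(Add(-10, d), -1)) = Mul(2, d, Pow(Add(-10, d), -1)))
Pow(Add(-15, Mul(Function('p')(-3), Add(69, Mul(-1, 39)))), -1) = Pow(Add(-15, Mul(Mul(2, -3, Pow(Add(-10, -3), -1)), Add(69, Mul(-1, 39)))), -1) = Pow(Add(-15, Mul(Mul(2, -3, Pow(-13, -1)), Add(69, -39))), -1) = Pow(Add(-15, Mul(Mul(2, -3, Rational(-1, 13)), 30)), -1) = Pow(Add(-15, Mul(Rational(6, 13), 30)), -1) = Pow(Add(-15, Rational(180, 13)), -1) = Pow(Rational(-15, 13), -1) = Rational(-13, 15)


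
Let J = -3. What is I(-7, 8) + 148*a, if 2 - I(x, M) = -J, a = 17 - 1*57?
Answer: -5921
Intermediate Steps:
a = -40 (a = 17 - 57 = -40)
I(x, M) = -1 (I(x, M) = 2 - (-1)*(-3) = 2 - 1*3 = 2 - 3 = -1)
I(-7, 8) + 148*a = -1 + 148*(-40) = -1 - 5920 = -5921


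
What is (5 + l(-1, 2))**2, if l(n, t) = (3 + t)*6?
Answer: 1225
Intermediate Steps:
l(n, t) = 18 + 6*t
(5 + l(-1, 2))**2 = (5 + (18 + 6*2))**2 = (5 + (18 + 12))**2 = (5 + 30)**2 = 35**2 = 1225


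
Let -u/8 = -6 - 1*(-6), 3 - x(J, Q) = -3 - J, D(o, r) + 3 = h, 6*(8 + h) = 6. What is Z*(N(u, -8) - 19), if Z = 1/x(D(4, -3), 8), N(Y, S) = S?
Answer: 27/4 ≈ 6.7500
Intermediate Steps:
h = -7 (h = -8 + (⅙)*6 = -8 + 1 = -7)
D(o, r) = -10 (D(o, r) = -3 - 7 = -10)
x(J, Q) = 6 + J (x(J, Q) = 3 - (-3 - J) = 3 + (3 + J) = 6 + J)
u = 0 (u = -8*(-6 - 1*(-6)) = -8*(-6 + 6) = -8*0 = 0)
Z = -¼ (Z = 1/(6 - 10) = 1/(-4) = -¼ ≈ -0.25000)
Z*(N(u, -8) - 19) = -(-8 - 19)/4 = -¼*(-27) = 27/4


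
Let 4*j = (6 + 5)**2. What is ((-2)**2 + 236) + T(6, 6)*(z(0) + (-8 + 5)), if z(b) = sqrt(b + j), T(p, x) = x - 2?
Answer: 250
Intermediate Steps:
T(p, x) = -2 + x
j = 121/4 (j = (6 + 5)**2/4 = (1/4)*11**2 = (1/4)*121 = 121/4 ≈ 30.250)
z(b) = sqrt(121/4 + b) (z(b) = sqrt(b + 121/4) = sqrt(121/4 + b))
((-2)**2 + 236) + T(6, 6)*(z(0) + (-8 + 5)) = ((-2)**2 + 236) + (-2 + 6)*(sqrt(121 + 4*0)/2 + (-8 + 5)) = (4 + 236) + 4*(sqrt(121 + 0)/2 - 3) = 240 + 4*(sqrt(121)/2 - 3) = 240 + 4*((1/2)*11 - 3) = 240 + 4*(11/2 - 3) = 240 + 4*(5/2) = 240 + 10 = 250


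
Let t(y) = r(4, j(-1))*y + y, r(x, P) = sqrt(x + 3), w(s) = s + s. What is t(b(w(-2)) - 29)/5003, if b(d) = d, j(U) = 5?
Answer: -33/5003 - 33*sqrt(7)/5003 ≈ -0.024048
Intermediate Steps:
w(s) = 2*s
r(x, P) = sqrt(3 + x)
t(y) = y + y*sqrt(7) (t(y) = sqrt(3 + 4)*y + y = sqrt(7)*y + y = y*sqrt(7) + y = y + y*sqrt(7))
t(b(w(-2)) - 29)/5003 = ((2*(-2) - 29)*(1 + sqrt(7)))/5003 = ((-4 - 29)*(1 + sqrt(7)))*(1/5003) = -33*(1 + sqrt(7))*(1/5003) = (-33 - 33*sqrt(7))*(1/5003) = -33/5003 - 33*sqrt(7)/5003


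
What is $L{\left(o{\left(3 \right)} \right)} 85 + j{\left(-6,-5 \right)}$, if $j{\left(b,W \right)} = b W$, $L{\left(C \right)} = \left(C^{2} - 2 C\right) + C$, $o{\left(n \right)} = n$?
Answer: $540$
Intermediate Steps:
$L{\left(C \right)} = C^{2} - C$
$j{\left(b,W \right)} = W b$
$L{\left(o{\left(3 \right)} \right)} 85 + j{\left(-6,-5 \right)} = 3 \left(-1 + 3\right) 85 - -30 = 3 \cdot 2 \cdot 85 + 30 = 6 \cdot 85 + 30 = 510 + 30 = 540$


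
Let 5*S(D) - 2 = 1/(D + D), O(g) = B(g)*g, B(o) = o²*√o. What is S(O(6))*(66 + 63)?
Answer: 258/5 + 43*√6/4320 ≈ 51.624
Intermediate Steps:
B(o) = o^(5/2)
O(g) = g^(7/2) (O(g) = g^(5/2)*g = g^(7/2))
S(D) = ⅖ + 1/(10*D) (S(D) = ⅖ + 1/(5*(D + D)) = ⅖ + 1/(5*((2*D))) = ⅖ + (1/(2*D))/5 = ⅖ + 1/(10*D))
S(O(6))*(66 + 63) = ((1 + 4*6^(7/2))/(10*(6^(7/2))))*(66 + 63) = ((1 + 4*(216*√6))/(10*((216*√6))))*129 = ((√6/1296)*(1 + 864*√6)/10)*129 = (√6*(1 + 864*√6)/12960)*129 = 43*√6*(1 + 864*√6)/4320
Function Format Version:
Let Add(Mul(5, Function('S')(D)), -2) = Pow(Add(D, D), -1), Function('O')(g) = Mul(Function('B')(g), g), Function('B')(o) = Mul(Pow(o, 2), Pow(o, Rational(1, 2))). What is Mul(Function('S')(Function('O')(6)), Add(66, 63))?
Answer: Add(Rational(258, 5), Mul(Rational(43, 4320), Pow(6, Rational(1, 2)))) ≈ 51.624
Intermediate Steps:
Function('B')(o) = Pow(o, Rational(5, 2))
Function('O')(g) = Pow(g, Rational(7, 2)) (Function('O')(g) = Mul(Pow(g, Rational(5, 2)), g) = Pow(g, Rational(7, 2)))
Function('S')(D) = Add(Rational(2, 5), Mul(Rational(1, 10), Pow(D, -1))) (Function('S')(D) = Add(Rational(2, 5), Mul(Rational(1, 5), Pow(Add(D, D), -1))) = Add(Rational(2, 5), Mul(Rational(1, 5), Pow(Mul(2, D), -1))) = Add(Rational(2, 5), Mul(Rational(1, 5), Mul(Rational(1, 2), Pow(D, -1)))) = Add(Rational(2, 5), Mul(Rational(1, 10), Pow(D, -1))))
Mul(Function('S')(Function('O')(6)), Add(66, 63)) = Mul(Mul(Rational(1, 10), Pow(Pow(6, Rational(7, 2)), -1), Add(1, Mul(4, Pow(6, Rational(7, 2))))), Add(66, 63)) = Mul(Mul(Rational(1, 10), Pow(Mul(216, Pow(6, Rational(1, 2))), -1), Add(1, Mul(4, Mul(216, Pow(6, Rational(1, 2)))))), 129) = Mul(Mul(Rational(1, 10), Mul(Rational(1, 1296), Pow(6, Rational(1, 2))), Add(1, Mul(864, Pow(6, Rational(1, 2))))), 129) = Mul(Mul(Rational(1, 12960), Pow(6, Rational(1, 2)), Add(1, Mul(864, Pow(6, Rational(1, 2))))), 129) = Mul(Rational(43, 4320), Pow(6, Rational(1, 2)), Add(1, Mul(864, Pow(6, Rational(1, 2)))))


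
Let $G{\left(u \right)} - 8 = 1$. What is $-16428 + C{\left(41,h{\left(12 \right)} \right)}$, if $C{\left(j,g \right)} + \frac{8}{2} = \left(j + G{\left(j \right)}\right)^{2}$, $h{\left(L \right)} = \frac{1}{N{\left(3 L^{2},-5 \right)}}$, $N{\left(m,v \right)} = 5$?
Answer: $-13932$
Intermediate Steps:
$G{\left(u \right)} = 9$ ($G{\left(u \right)} = 8 + 1 = 9$)
$h{\left(L \right)} = \frac{1}{5}$
$C{\left(j,g \right)} = -4 + \left(9 + j\right)^{2}$ ($C{\left(j,g \right)} = -4 + \left(j + 9\right)^{2} = -4 + \left(9 + j\right)^{2}$)
$-16428 + C{\left(41,h{\left(12 \right)} \right)} = -16428 - \left(4 - \left(9 + 41\right)^{2}\right) = -16428 - \left(4 - 50^{2}\right) = -16428 + \left(-4 + 2500\right) = -16428 + 2496 = -13932$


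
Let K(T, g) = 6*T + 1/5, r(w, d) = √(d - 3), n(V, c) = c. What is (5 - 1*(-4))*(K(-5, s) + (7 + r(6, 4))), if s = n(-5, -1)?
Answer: -981/5 ≈ -196.20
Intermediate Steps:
r(w, d) = √(-3 + d)
s = -1
K(T, g) = ⅕ + 6*T (K(T, g) = 6*T + ⅕ = ⅕ + 6*T)
(5 - 1*(-4))*(K(-5, s) + (7 + r(6, 4))) = (5 - 1*(-4))*((⅕ + 6*(-5)) + (7 + √(-3 + 4))) = (5 + 4)*((⅕ - 30) + (7 + √1)) = 9*(-149/5 + (7 + 1)) = 9*(-149/5 + 8) = 9*(-109/5) = -981/5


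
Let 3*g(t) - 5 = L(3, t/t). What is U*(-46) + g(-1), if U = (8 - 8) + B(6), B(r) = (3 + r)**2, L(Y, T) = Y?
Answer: -11170/3 ≈ -3723.3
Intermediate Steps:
g(t) = 8/3 (g(t) = 5/3 + (1/3)*3 = 5/3 + 1 = 8/3)
U = 81 (U = (8 - 8) + (3 + 6)**2 = 0 + 9**2 = 0 + 81 = 81)
U*(-46) + g(-1) = 81*(-46) + 8/3 = -3726 + 8/3 = -11170/3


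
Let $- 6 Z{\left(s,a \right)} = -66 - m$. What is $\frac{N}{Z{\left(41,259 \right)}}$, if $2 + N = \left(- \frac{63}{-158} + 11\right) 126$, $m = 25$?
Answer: $\frac{679830}{7189} \approx 94.565$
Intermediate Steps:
$Z{\left(s,a \right)} = \frac{91}{6}$ ($Z{\left(s,a \right)} = - \frac{-66 - 25}{6} = \left(- \frac{1}{6}\right) \left(-91\right) = \frac{91}{6}$)
$N = \frac{113305}{79}$ ($N = -2 + \left(- \frac{63}{-158} + 11\right) 126 = -2 + \left(\left(-63\right) \left(- \frac{1}{158}\right) + 11\right) 126 = -2 + \left(\frac{63}{158} + 11\right) 126 = -2 + \frac{1801}{158} \cdot 126 = -2 + \frac{113463}{79} = \frac{113305}{79} \approx 1434.2$)
$\frac{N}{Z{\left(41,259 \right)}} = \frac{113305}{79 \cdot \frac{91}{6}} = \frac{113305}{79} \cdot \frac{6}{91} = \frac{679830}{7189}$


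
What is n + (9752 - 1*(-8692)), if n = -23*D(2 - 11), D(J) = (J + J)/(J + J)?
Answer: 18421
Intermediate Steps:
D(J) = 1 (D(J) = (2*J)/((2*J)) = (2*J)*(1/(2*J)) = 1)
n = -23 (n = -23*1 = -23)
n + (9752 - 1*(-8692)) = -23 + (9752 - 1*(-8692)) = -23 + (9752 + 8692) = -23 + 18444 = 18421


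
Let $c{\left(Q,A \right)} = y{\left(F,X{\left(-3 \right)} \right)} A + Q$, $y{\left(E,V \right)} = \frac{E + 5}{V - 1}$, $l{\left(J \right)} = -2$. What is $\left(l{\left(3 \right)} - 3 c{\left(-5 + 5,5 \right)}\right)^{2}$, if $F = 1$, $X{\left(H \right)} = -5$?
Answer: $169$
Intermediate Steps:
$y{\left(E,V \right)} = \frac{5 + E}{-1 + V}$
$c{\left(Q,A \right)} = Q - A$ ($c{\left(Q,A \right)} = \frac{5 + 1}{-1 - 5} A + Q = \frac{1}{-6} \cdot 6 A + Q = \left(- \frac{1}{6}\right) 6 A + Q = - A + Q = Q - A$)
$\left(l{\left(3 \right)} - 3 c{\left(-5 + 5,5 \right)}\right)^{2} = \left(-2 - 3 \left(\left(-5 + 5\right) - 5\right)\right)^{2} = \left(-2 - 3 \left(0 - 5\right)\right)^{2} = \left(-2 - -15\right)^{2} = \left(-2 + 15\right)^{2} = 13^{2} = 169$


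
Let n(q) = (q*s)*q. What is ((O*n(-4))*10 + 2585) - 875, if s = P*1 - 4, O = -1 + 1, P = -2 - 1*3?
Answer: 1710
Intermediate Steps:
P = -5 (P = -2 - 3 = -5)
O = 0
s = -9 (s = -5*1 - 4 = -5 - 4 = -9)
n(q) = -9*q² (n(q) = (q*(-9))*q = (-9*q)*q = -9*q²)
((O*n(-4))*10 + 2585) - 875 = ((0*(-9*(-4)²))*10 + 2585) - 875 = ((0*(-9*16))*10 + 2585) - 875 = ((0*(-144))*10 + 2585) - 875 = (0*10 + 2585) - 875 = (0 + 2585) - 875 = 2585 - 875 = 1710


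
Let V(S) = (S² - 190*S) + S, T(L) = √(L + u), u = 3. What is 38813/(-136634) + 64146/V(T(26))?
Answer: -1268729770/609592591 - 6061797*√29/517534 ≈ -65.157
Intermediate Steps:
T(L) = √(3 + L) (T(L) = √(L + 3) = √(3 + L))
V(S) = S² - 189*S
38813/(-136634) + 64146/V(T(26)) = 38813/(-136634) + 64146/((√(3 + 26)*(-189 + √(3 + 26)))) = 38813*(-1/136634) + 64146/((√29*(-189 + √29))) = -38813/136634 + 64146*(√29/(29*(-189 + √29))) = -38813/136634 + 64146*√29/(29*(-189 + √29))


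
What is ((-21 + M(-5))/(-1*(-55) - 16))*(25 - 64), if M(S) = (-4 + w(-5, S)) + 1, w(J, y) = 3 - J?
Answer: 16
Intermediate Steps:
M(S) = 5 (M(S) = (-4 + (3 - 1*(-5))) + 1 = (-4 + (3 + 5)) + 1 = (-4 + 8) + 1 = 4 + 1 = 5)
((-21 + M(-5))/(-1*(-55) - 16))*(25 - 64) = ((-21 + 5)/(-1*(-55) - 16))*(25 - 64) = -16/(55 - 16)*(-39) = -16/39*(-39) = 16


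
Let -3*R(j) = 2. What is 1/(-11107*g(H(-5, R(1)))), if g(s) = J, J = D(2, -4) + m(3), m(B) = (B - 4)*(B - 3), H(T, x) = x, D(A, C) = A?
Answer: -1/22214 ≈ -4.5017e-5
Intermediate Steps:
R(j) = -⅔ (R(j) = -⅓*2 = -⅔)
m(B) = (-4 + B)*(-3 + B)
J = 2 (J = 2 + (12 + 3² - 7*3) = 2 + (12 + 9 - 21) = 2 + 0 = 2)
g(s) = 2
1/(-11107*g(H(-5, R(1)))) = 1/(-11107*2) = 1/(-22214) = -1/22214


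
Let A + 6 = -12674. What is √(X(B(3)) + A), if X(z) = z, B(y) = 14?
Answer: I*√12666 ≈ 112.54*I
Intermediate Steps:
A = -12680 (A = -6 - 12674 = -12680)
√(X(B(3)) + A) = √(14 - 12680) = √(-12666) = I*√12666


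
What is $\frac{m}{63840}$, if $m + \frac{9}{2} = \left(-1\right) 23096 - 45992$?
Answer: $- \frac{27637}{25536} \approx -1.0823$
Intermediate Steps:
$m = - \frac{138185}{2}$ ($m = - \frac{9}{2} - 69088 = - \frac{138185}{2} \approx -69093.0$)
$\frac{m}{63840} = - \frac{138185}{2 \cdot 63840} = \left(- \frac{138185}{2}\right) \frac{1}{63840} = - \frac{27637}{25536}$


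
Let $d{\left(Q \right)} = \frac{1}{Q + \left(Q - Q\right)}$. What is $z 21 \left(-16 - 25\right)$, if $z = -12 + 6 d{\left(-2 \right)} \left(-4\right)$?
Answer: $0$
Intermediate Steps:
$d{\left(Q \right)} = \frac{1}{Q}$ ($d{\left(Q \right)} = \frac{1}{Q + 0} = \frac{1}{Q}$)
$z = 0$ ($z = -12 + \frac{6}{-2} \left(-4\right) = -12 + 6 \left(- \frac{1}{2}\right) \left(-4\right) = -12 - -12 = -12 + 12 = 0$)
$z 21 \left(-16 - 25\right) = 0 \cdot 21 \left(-16 - 25\right) = 0 \left(-16 - 25\right) = 0 \left(-41\right) = 0$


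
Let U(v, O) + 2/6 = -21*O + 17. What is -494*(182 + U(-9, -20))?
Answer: -916864/3 ≈ -3.0562e+5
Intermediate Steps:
U(v, O) = 50/3 - 21*O (U(v, O) = -⅓ + (-21*O + 17) = -⅓ + (17 - 21*O) = 50/3 - 21*O)
-494*(182 + U(-9, -20)) = -494*(182 + (50/3 - 21*(-20))) = -494*(182 + (50/3 + 420)) = -494*(182 + 1310/3) = -494*1856/3 = -916864/3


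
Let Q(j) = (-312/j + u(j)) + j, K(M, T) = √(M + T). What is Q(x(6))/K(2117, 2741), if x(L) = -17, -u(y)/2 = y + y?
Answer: 1179*√4858/82586 ≈ 0.99503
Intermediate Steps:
u(y) = -4*y (u(y) = -2*(y + y) = -4*y)
Q(j) = -312/j - 3*j (Q(j) = (-312/j - 4*j) + j = -312/j - 3*j)
Q(x(6))/K(2117, 2741) = (-312/(-17) - 3*(-17))/(√(2117 + 2741)) = (-312*(-1/17) + 51)/(√4858) = (312/17 + 51)*(√4858/4858) = 1179*(√4858/4858)/17 = 1179*√4858/82586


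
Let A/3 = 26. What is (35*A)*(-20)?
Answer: -54600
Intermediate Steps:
A = 78 (A = 3*26 = 78)
(35*A)*(-20) = (35*78)*(-20) = 2730*(-20) = -54600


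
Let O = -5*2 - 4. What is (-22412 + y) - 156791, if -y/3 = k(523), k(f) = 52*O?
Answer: -177019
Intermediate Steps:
O = -14 (O = -10 - 4 = -14)
k(f) = -728 (k(f) = 52*(-14) = -728)
y = 2184 (y = -3*(-728) = 2184)
(-22412 + y) - 156791 = (-22412 + 2184) - 156791 = -20228 - 156791 = -177019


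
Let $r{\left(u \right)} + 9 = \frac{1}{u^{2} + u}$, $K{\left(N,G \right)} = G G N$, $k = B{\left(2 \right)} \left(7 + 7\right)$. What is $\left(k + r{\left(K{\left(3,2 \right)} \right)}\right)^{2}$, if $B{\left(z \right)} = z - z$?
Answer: $\frac{1968409}{24336} \approx 80.885$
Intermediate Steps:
$B{\left(z \right)} = 0$
$k = 0$ ($k = 0 \left(7 + 7\right) = 0 \cdot 14 = 0$)
$K{\left(N,G \right)} = N G^{2}$ ($K{\left(N,G \right)} = G^{2} N = N G^{2}$)
$r{\left(u \right)} = -9 + \frac{1}{u + u^{2}}$ ($r{\left(u \right)} = -9 + \frac{1}{u^{2} + u} = -9 + \frac{1}{u + u^{2}}$)
$\left(k + r{\left(K{\left(3,2 \right)} \right)}\right)^{2} = \left(0 + \frac{1 - 9 \cdot 3 \cdot 2^{2} - 9 \left(3 \cdot 2^{2}\right)^{2}}{3 \cdot 2^{2} \left(1 + 3 \cdot 2^{2}\right)}\right)^{2} = \left(0 + \frac{1 - 9 \cdot 3 \cdot 4 - 9 \left(3 \cdot 4\right)^{2}}{3 \cdot 4 \left(1 + 3 \cdot 4\right)}\right)^{2} = \left(0 + \frac{1 - 108 - 9 \cdot 12^{2}}{12 \left(1 + 12\right)}\right)^{2} = \left(0 + \frac{1 - 108 - 1296}{12 \cdot 13}\right)^{2} = \left(0 + \frac{1}{12} \cdot \frac{1}{13} \left(1 - 108 - 1296\right)\right)^{2} = \left(0 + \frac{1}{12} \cdot \frac{1}{13} \left(-1403\right)\right)^{2} = \left(0 - \frac{1403}{156}\right)^{2} = \left(- \frac{1403}{156}\right)^{2} = \frac{1968409}{24336}$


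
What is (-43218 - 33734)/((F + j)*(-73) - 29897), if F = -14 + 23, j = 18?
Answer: 19238/7967 ≈ 2.4147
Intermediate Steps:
F = 9
(-43218 - 33734)/((F + j)*(-73) - 29897) = (-43218 - 33734)/((9 + 18)*(-73) - 29897) = -76952/(27*(-73) - 29897) = -76952/(-1971 - 29897) = -76952/(-31868) = -76952*(-1/31868) = 19238/7967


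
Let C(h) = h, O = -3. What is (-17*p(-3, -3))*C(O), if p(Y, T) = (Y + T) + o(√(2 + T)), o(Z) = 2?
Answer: -204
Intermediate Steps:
p(Y, T) = 2 + T + Y (p(Y, T) = (Y + T) + 2 = (T + Y) + 2 = 2 + T + Y)
(-17*p(-3, -3))*C(O) = -17*(2 - 3 - 3)*(-3) = -17*(-4)*(-3) = 68*(-3) = -204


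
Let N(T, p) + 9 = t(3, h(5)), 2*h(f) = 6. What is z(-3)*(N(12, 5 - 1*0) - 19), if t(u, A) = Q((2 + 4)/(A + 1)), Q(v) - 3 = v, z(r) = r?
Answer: 141/2 ≈ 70.500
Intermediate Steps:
h(f) = 3 (h(f) = (1/2)*6 = 3)
Q(v) = 3 + v
t(u, A) = 3 + 6/(1 + A) (t(u, A) = 3 + (2 + 4)/(A + 1) = 3 + 6/(1 + A))
N(T, p) = -9/2 (N(T, p) = -9 + 3*(3 + 3)/(1 + 3) = -9 + 3*6/4 = -9 + 3*(1/4)*6 = -9 + 9/2 = -9/2)
z(-3)*(N(12, 5 - 1*0) - 19) = -3*(-9/2 - 19) = -3*(-47/2) = 141/2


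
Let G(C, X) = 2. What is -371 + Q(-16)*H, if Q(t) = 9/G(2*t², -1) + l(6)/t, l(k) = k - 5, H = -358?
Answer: -15677/8 ≈ -1959.6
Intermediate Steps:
l(k) = -5 + k
Q(t) = 9/2 + 1/t (Q(t) = 9/2 + (-5 + 6)/t = 9*(½) + 1/t = 9/2 + 1/t)
-371 + Q(-16)*H = -371 + (9/2 + 1/(-16))*(-358) = -371 + (9/2 - 1/16)*(-358) = -371 + (71/16)*(-358) = -371 - 12709/8 = -15677/8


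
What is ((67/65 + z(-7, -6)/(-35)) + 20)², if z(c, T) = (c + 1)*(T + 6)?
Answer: 1868689/4225 ≈ 442.29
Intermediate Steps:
z(c, T) = (1 + c)*(6 + T)
((67/65 + z(-7, -6)/(-35)) + 20)² = ((67/65 + (6 - 6 + 6*(-7) - 6*(-7))/(-35)) + 20)² = ((67*(1/65) + (6 - 6 - 42 + 42)*(-1/35)) + 20)² = ((67/65 + 0*(-1/35)) + 20)² = ((67/65 + 0) + 20)² = (67/65 + 20)² = (1367/65)² = 1868689/4225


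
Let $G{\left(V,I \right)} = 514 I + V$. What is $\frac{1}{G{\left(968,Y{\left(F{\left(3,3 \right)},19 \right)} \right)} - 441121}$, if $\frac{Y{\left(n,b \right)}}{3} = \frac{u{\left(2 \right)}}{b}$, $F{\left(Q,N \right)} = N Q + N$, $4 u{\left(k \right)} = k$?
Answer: $- \frac{19}{8362136} \approx -2.2721 \cdot 10^{-6}$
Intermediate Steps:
$u{\left(k \right)} = \frac{k}{4}$
$F{\left(Q,N \right)} = N + N Q$
$Y{\left(n,b \right)} = \frac{3}{2 b}$ ($Y{\left(n,b \right)} = 3 \frac{\frac{1}{4} \cdot 2}{b} = 3 \frac{1}{2 b} = \frac{3}{2 b}$)
$G{\left(V,I \right)} = V + 514 I$
$\frac{1}{G{\left(968,Y{\left(F{\left(3,3 \right)},19 \right)} \right)} - 441121} = \frac{1}{\left(968 + 514 \frac{3}{2 \cdot 19}\right) - 441121} = \frac{1}{\left(968 + 514 \cdot \frac{3}{2} \cdot \frac{1}{19}\right) - 441121} = \frac{1}{\left(968 + 514 \cdot \frac{3}{38}\right) - 441121} = \frac{1}{\left(968 + \frac{771}{19}\right) - 441121} = \frac{1}{\frac{19163}{19} - 441121} = \frac{1}{- \frac{8362136}{19}} = - \frac{19}{8362136}$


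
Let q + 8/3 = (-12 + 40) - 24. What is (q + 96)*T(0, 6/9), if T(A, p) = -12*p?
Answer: -2336/3 ≈ -778.67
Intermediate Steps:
q = 4/3 (q = -8/3 + ((-12 + 40) - 24) = -8/3 + (28 - 24) = -8/3 + 4 = 4/3 ≈ 1.3333)
(q + 96)*T(0, 6/9) = (4/3 + 96)*(-72/9) = 292*(-72/9)/3 = 292*(-12*⅔)/3 = (292/3)*(-8) = -2336/3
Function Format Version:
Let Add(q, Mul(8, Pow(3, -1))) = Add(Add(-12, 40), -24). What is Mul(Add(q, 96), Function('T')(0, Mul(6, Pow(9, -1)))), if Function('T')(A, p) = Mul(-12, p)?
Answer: Rational(-2336, 3) ≈ -778.67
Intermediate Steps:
q = Rational(4, 3) (q = Add(Rational(-8, 3), Add(Add(-12, 40), -24)) = Add(Rational(-8, 3), Add(28, -24)) = Add(Rational(-8, 3), 4) = Rational(4, 3) ≈ 1.3333)
Mul(Add(q, 96), Function('T')(0, Mul(6, Pow(9, -1)))) = Mul(Add(Rational(4, 3), 96), Mul(-12, Mul(6, Pow(9, -1)))) = Mul(Rational(292, 3), Mul(-12, Mul(6, Rational(1, 9)))) = Mul(Rational(292, 3), Mul(-12, Rational(2, 3))) = Mul(Rational(292, 3), -8) = Rational(-2336, 3)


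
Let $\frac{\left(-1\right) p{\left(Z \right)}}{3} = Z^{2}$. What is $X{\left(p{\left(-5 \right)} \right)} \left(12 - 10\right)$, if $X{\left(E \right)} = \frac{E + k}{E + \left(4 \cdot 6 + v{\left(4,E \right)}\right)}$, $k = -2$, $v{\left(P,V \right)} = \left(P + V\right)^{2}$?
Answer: $- \frac{77}{2495} \approx -0.030862$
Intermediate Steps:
$p{\left(Z \right)} = - 3 Z^{2}$
$X{\left(E \right)} = \frac{-2 + E}{24 + E + \left(4 + E\right)^{2}}$ ($X{\left(E \right)} = \frac{E - 2}{E + \left(4 \cdot 6 + \left(4 + E\right)^{2}\right)} = \frac{-2 + E}{E + \left(24 + \left(4 + E\right)^{2}\right)} = \frac{-2 + E}{24 + E + \left(4 + E\right)^{2}}$)
$X{\left(p{\left(-5 \right)} \right)} \left(12 - 10\right) = \frac{-2 - 3 \left(-5\right)^{2}}{24 - 3 \left(-5\right)^{2} + \left(4 - 3 \left(-5\right)^{2}\right)^{2}} \left(12 - 10\right) = \frac{-2 - 75}{24 - 75 + \left(4 - 75\right)^{2}} \cdot 2 = \frac{1}{24 - 75 + \left(-71\right)^{2}} \left(-77\right) 2 = \frac{1}{24 - 75 + 5041} \left(-77\right) 2 = \frac{1}{4990} \left(-77\right) 2 = \left(- \frac{77}{4990}\right) 2 = - \frac{77}{2495}$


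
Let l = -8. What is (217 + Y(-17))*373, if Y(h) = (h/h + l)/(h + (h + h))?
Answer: 4130602/51 ≈ 80992.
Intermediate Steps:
Y(h) = -7/(3*h) (Y(h) = (h/h - 8)/(h + (h + h)) = (1 - 8)/(h + 2*h) = -7*1/(3*h) = -7/(3*h))
(217 + Y(-17))*373 = (217 - 7/3/(-17))*373 = (217 - 7/3*(-1/17))*373 = (217 + 7/51)*373 = (11074/51)*373 = 4130602/51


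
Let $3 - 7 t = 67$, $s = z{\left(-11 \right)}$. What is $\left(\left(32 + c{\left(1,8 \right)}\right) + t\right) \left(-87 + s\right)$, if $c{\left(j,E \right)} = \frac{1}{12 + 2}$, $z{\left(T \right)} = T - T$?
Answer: $- \frac{27927}{14} \approx -1994.8$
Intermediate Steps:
$z{\left(T \right)} = 0$
$s = 0$
$t = - \frac{64}{7}$ ($t = \frac{3}{7} - \frac{67}{7} = - \frac{64}{7} \approx -9.1429$)
$c{\left(j,E \right)} = \frac{1}{14}$
$\left(\left(32 + c{\left(1,8 \right)}\right) + t\right) \left(-87 + s\right) = \left(\left(32 + \frac{1}{14}\right) - \frac{64}{7}\right) \left(-87 + 0\right) = \left(\frac{449}{14} - \frac{64}{7}\right) \left(-87\right) = \frac{321}{14} \left(-87\right) = - \frac{27927}{14}$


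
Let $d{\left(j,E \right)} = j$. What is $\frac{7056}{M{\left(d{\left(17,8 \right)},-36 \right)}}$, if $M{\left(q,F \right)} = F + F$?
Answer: $-98$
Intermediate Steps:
$M{\left(q,F \right)} = 2 F$
$\frac{7056}{M{\left(d{\left(17,8 \right)},-36 \right)}} = \frac{7056}{2 \left(-36\right)} = \frac{7056}{-72} = 7056 \left(- \frac{1}{72}\right) = -98$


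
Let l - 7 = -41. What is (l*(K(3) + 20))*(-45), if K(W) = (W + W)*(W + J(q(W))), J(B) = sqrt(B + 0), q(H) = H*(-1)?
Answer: 58140 + 9180*I*sqrt(3) ≈ 58140.0 + 15900.0*I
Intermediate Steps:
q(H) = -H
J(B) = sqrt(B)
l = -34 (l = 7 - 41 = -34)
K(W) = 2*W*(W + sqrt(-W)) (K(W) = (W + W)*(W + sqrt(-W)) = (2*W)*(W + sqrt(-W)) = 2*W*(W + sqrt(-W)))
(l*(K(3) + 20))*(-45) = -34*(2*3*(3 + sqrt(-1*3)) + 20)*(-45) = -34*(2*3*(3 + sqrt(-3)) + 20)*(-45) = -34*(2*3*(3 + I*sqrt(3)) + 20)*(-45) = -34*((18 + 6*I*sqrt(3)) + 20)*(-45) = -34*(38 + 6*I*sqrt(3))*(-45) = (-1292 - 204*I*sqrt(3))*(-45) = 58140 + 9180*I*sqrt(3)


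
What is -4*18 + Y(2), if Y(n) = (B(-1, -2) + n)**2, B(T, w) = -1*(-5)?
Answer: -23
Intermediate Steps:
B(T, w) = 5
Y(n) = (5 + n)**2
-4*18 + Y(2) = -4*18 + (5 + 2)**2 = -72 + 7**2 = -72 + 49 = -23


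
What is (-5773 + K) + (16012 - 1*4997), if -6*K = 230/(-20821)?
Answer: 327431161/62463 ≈ 5242.0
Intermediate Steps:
K = 115/62463 (K = -115/(3*(-20821)) = -115*(-1)/(3*20821) = -1/6*(-230/20821) = 115/62463 ≈ 0.0018411)
(-5773 + K) + (16012 - 1*4997) = (-5773 + 115/62463) + (16012 - 1*4997) = -360598784/62463 + (16012 - 4997) = -360598784/62463 + 11015 = 327431161/62463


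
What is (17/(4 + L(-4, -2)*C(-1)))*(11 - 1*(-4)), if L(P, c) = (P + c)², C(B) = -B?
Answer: 51/8 ≈ 6.3750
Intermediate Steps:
(17/(4 + L(-4, -2)*C(-1)))*(11 - 1*(-4)) = (17/(4 + (-4 - 2)²*(-1*(-1))))*(11 - 1*(-4)) = (17/(4 + (-6)²*1))*(11 + 4) = (17/(4 + 36*1))*15 = (17/(4 + 36))*15 = (17/40)*15 = 51/8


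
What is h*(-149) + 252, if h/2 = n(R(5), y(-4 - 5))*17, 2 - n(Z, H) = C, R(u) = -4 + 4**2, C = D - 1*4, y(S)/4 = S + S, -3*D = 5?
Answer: -115762/3 ≈ -38587.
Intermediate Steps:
D = -5/3 (D = -1/3*5 = -5/3 ≈ -1.6667)
y(S) = 8*S (y(S) = 4*(S + S) = 4*(2*S) = 8*S)
C = -17/3 (C = -5/3 - 1*4 = -5/3 - 4 = -17/3 ≈ -5.6667)
R(u) = 12 (R(u) = -4 + 16 = 12)
n(Z, H) = 23/3 (n(Z, H) = 2 - 1*(-17/3) = 2 + 17/3 = 23/3)
h = 782/3 (h = 2*((23/3)*17) = 2*(391/3) = 782/3 ≈ 260.67)
h*(-149) + 252 = (782/3)*(-149) + 252 = -116518/3 + 252 = -115762/3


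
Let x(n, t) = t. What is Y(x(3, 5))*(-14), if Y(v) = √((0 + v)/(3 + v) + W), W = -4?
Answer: -21*I*√6/2 ≈ -25.72*I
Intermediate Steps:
Y(v) = √(-4 + v/(3 + v)) (Y(v) = √((0 + v)/(3 + v) - 4) = √(v/(3 + v) - 4) = √(-4 + v/(3 + v)))
Y(x(3, 5))*(-14) = (√3*√((-4 - 1*5)/(3 + 5)))*(-14) = (√3*√((-4 - 5)/8))*(-14) = (√3*√((⅛)*(-9)))*(-14) = (√3*√(-9/8))*(-14) = (√3*(3*I*√2/4))*(-14) = (3*I*√6/4)*(-14) = -21*I*√6/2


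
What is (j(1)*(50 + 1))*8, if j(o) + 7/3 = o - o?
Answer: -952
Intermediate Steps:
j(o) = -7/3 (j(o) = -7/3 + (o - o) = -7/3 + 0 = -7/3)
(j(1)*(50 + 1))*8 = -7*(50 + 1)/3*8 = -7/3*51*8 = -119*8 = -952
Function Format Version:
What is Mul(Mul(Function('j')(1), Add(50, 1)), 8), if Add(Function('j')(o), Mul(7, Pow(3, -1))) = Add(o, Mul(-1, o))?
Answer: -952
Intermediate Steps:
Function('j')(o) = Rational(-7, 3) (Function('j')(o) = Add(Rational(-7, 3), Add(o, Mul(-1, o))) = Add(Rational(-7, 3), 0) = Rational(-7, 3))
Mul(Mul(Function('j')(1), Add(50, 1)), 8) = Mul(Mul(Rational(-7, 3), Add(50, 1)), 8) = Mul(Mul(Rational(-7, 3), 51), 8) = Mul(-119, 8) = -952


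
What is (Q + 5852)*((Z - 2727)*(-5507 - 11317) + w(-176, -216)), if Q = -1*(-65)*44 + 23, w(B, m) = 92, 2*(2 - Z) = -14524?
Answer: -666746009060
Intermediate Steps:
Z = 7264 (Z = 2 - ½*(-14524) = 2 + 7262 = 7264)
Q = 2883 (Q = 65*44 + 23 = 2860 + 23 = 2883)
(Q + 5852)*((Z - 2727)*(-5507 - 11317) + w(-176, -216)) = (2883 + 5852)*((7264 - 2727)*(-5507 - 11317) + 92) = 8735*(4537*(-16824) + 92) = 8735*(-76330488 + 92) = 8735*(-76330396) = -666746009060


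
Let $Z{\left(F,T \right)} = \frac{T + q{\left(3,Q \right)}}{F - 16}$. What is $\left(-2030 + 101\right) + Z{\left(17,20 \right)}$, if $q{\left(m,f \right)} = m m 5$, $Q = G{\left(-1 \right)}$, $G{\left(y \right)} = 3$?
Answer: $-1864$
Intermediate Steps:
$Q = 3$
$q{\left(m,f \right)} = 5 m^{2}$ ($q{\left(m,f \right)} = m^{2} \cdot 5 = 5 m^{2}$)
$Z{\left(F,T \right)} = \frac{45 + T}{-16 + F}$ ($Z{\left(F,T \right)} = \frac{T + 5 \cdot 3^{2}}{F - 16} = \frac{T + 5 \cdot 9}{-16 + F} = \frac{T + 45}{-16 + F} = \frac{45 + T}{-16 + F}$)
$\left(-2030 + 101\right) + Z{\left(17,20 \right)} = \left(-2030 + 101\right) + \frac{45 + 20}{-16 + 17} = -1929 + 1^{-1} \cdot 65 = -1929 + 1 \cdot 65 = -1929 + 65 = -1864$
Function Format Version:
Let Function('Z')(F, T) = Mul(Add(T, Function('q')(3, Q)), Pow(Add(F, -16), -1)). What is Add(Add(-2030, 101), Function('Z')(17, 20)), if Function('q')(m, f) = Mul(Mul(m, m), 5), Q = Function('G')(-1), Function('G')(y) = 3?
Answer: -1864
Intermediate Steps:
Q = 3
Function('q')(m, f) = Mul(5, Pow(m, 2)) (Function('q')(m, f) = Mul(Pow(m, 2), 5) = Mul(5, Pow(m, 2)))
Function('Z')(F, T) = Mul(Pow(Add(-16, F), -1), Add(45, T)) (Function('Z')(F, T) = Mul(Add(T, Mul(5, Pow(3, 2))), Pow(Add(F, -16), -1)) = Mul(Add(T, Mul(5, 9)), Pow(Add(-16, F), -1)) = Mul(Add(T, 45), Pow(Add(-16, F), -1)) = Mul(Add(45, T), Pow(Add(-16, F), -1)) = Mul(Pow(Add(-16, F), -1), Add(45, T)))
Add(Add(-2030, 101), Function('Z')(17, 20)) = Add(Add(-2030, 101), Mul(Pow(Add(-16, 17), -1), Add(45, 20))) = Add(-1929, Mul(Pow(1, -1), 65)) = Add(-1929, Mul(1, 65)) = Add(-1929, 65) = -1864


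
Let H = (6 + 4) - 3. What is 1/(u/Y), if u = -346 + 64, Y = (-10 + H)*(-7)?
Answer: -7/94 ≈ -0.074468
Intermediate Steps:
H = 7 (H = 10 - 3 = 7)
Y = 21 (Y = (-10 + 7)*(-7) = -3*(-7) = 21)
u = -282
1/(u/Y) = 1/(-282/21) = 1/(-282*1/21) = 1/(-94/7) = -7/94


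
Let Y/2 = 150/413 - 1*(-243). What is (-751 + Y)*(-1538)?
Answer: 167865010/413 ≈ 4.0645e+5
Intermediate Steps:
Y = 201018/413 (Y = 2*(150/413 - 1*(-243)) = 2*(150*(1/413) + 243) = 2*(150/413 + 243) = 2*(100509/413) = 201018/413 ≈ 486.73)
(-751 + Y)*(-1538) = (-751 + 201018/413)*(-1538) = -109145/413*(-1538) = 167865010/413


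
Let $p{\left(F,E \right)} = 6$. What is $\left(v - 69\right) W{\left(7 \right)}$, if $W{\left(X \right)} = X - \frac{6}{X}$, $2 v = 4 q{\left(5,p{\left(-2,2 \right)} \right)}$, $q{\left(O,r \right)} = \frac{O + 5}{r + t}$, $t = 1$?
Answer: $- \frac{19909}{49} \approx -406.31$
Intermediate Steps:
$q{\left(O,r \right)} = \frac{5 + O}{1 + r}$ ($q{\left(O,r \right)} = \frac{O + 5}{r + 1} = \frac{5 + O}{1 + r}$)
$v = \frac{20}{7}$ ($v = \frac{4 \frac{5 + 5}{1 + 6}}{2} = \frac{4 \cdot \frac{1}{7} \cdot 10}{2} = \frac{4 \cdot \frac{10}{7}}{2} = \frac{1}{2} \cdot \frac{40}{7} = \frac{20}{7} \approx 2.8571$)
$\left(v - 69\right) W{\left(7 \right)} = \left(\frac{20}{7} - 69\right) \left(7 - \frac{6}{7}\right) = - \frac{463 \left(7 - \frac{6}{7}\right)}{7} = \left(- \frac{463}{7}\right) \frac{43}{7} = - \frac{19909}{49}$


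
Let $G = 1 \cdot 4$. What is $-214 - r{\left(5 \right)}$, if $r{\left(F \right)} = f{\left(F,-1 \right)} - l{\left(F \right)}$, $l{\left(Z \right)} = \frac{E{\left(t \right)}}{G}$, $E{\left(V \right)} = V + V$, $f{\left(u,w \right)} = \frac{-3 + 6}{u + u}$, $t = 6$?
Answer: $- \frac{2113}{10} \approx -211.3$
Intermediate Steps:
$f{\left(u,w \right)} = \frac{3}{2 u}$
$G = 4$
$E{\left(V \right)} = 2 V$
$l{\left(Z \right)} = 3$ ($l{\left(Z \right)} = \frac{2 \cdot 6}{4} = 12 \cdot \frac{1}{4} = 3$)
$r{\left(F \right)} = -3 + \frac{3}{2 F}$ ($r{\left(F \right)} = \frac{3}{2 F} - 3 = -3 + \frac{3}{2 F}$)
$-214 - r{\left(5 \right)} = -214 - \left(-3 + \frac{3}{2 \cdot 5}\right) = -214 - \left(-3 + \frac{3}{2} \cdot \frac{1}{5}\right) = -214 - \left(-3 + \frac{3}{10}\right) = -214 - - \frac{27}{10} = -214 + \frac{27}{10} = - \frac{2113}{10}$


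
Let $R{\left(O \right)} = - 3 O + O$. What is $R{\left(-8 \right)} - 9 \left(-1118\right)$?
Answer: $10078$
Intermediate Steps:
$R{\left(O \right)} = - 2 O$
$R{\left(-8 \right)} - 9 \left(-1118\right) = \left(-2\right) \left(-8\right) - 9 \left(-1118\right) = 16 - -10062 = 16 + 10062 = 10078$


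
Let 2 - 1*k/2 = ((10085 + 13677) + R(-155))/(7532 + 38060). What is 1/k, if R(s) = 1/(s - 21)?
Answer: 4012096/11866273 ≈ 0.33811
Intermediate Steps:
R(s) = 1/(-21 + s)
k = 11866273/4012096 (k = 4 - 2*((10085 + 13677) + 1/(-21 - 155))/(7532 + 38060) = 4 - 2*(23762 + 1/(-176))/45592 = 4 - 2*(23762 - 1/176)/45592 = 4 - 4182111/(88*45592) = 4 - 2*4182111/8024192 = 4 - 4182111/4012096 = 11866273/4012096 ≈ 2.9576)
1/k = 1/(11866273/4012096) = 4012096/11866273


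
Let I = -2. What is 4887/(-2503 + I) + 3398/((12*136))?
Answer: 89401/681360 ≈ 0.13121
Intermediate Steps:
4887/(-2503 + I) + 3398/((12*136)) = 4887/(-2503 - 2) + 3398/((12*136)) = 4887/(-2505) + 3398/1632 = 4887*(-1/2505) + 3398*(1/1632) = -1629/835 + 1699/816 = 89401/681360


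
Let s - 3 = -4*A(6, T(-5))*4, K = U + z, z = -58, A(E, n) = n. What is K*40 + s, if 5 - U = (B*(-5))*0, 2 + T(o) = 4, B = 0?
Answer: -2149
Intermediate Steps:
T(o) = 2 (T(o) = -2 + 4 = 2)
U = 5 (U = 5 - 0*(-5)*0 = 5 - 0*0 = 5 - 1*0 = 5 + 0 = 5)
K = -53 (K = 5 - 58 = -53)
s = -29 (s = 3 - 4*2*4 = 3 - 8*4 = 3 - 32 = -29)
K*40 + s = -53*40 - 29 = -2120 - 29 = -2149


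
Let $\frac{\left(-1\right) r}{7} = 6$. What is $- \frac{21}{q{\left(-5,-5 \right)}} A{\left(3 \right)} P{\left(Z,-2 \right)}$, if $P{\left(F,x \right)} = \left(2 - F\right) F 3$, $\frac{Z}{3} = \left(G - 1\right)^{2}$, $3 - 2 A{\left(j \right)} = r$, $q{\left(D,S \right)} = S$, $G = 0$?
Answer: $- \frac{1701}{2} \approx -850.5$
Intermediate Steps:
$r = -42$ ($r = \left(-7\right) 6 = -42$)
$A{\left(j \right)} = \frac{45}{2}$ ($A{\left(j \right)} = \frac{3}{2} - -21 = \frac{3}{2} + 21 = \frac{45}{2}$)
$Z = 3$ ($Z = 3 \left(0 - 1\right)^{2} = 3 \left(-1\right)^{2} = 3 \cdot 1 = 3$)
$P{\left(F,x \right)} = 3 F \left(2 - F\right)$ ($P{\left(F,x \right)} = F \left(2 - F\right) 3 = 3 F \left(2 - F\right)$)
$- \frac{21}{q{\left(-5,-5 \right)}} A{\left(3 \right)} P{\left(Z,-2 \right)} = - \frac{21}{-5} \cdot \frac{45}{2} \cdot 3 \cdot 3 \left(2 - 3\right) = \left(-21\right) \left(- \frac{1}{5}\right) \frac{45}{2} \cdot 3 \cdot 3 \left(2 - 3\right) = \frac{21}{5} \cdot \frac{45}{2} \cdot 3 \cdot 3 \left(-1\right) = \frac{189}{2} \left(-9\right) = - \frac{1701}{2}$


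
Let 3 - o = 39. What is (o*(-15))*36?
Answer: 19440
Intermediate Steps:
o = -36 (o = 3 - 1*39 = 3 - 39 = -36)
(o*(-15))*36 = -36*(-15)*36 = 540*36 = 19440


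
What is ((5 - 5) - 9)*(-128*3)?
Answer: 3456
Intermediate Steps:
((5 - 5) - 9)*(-128*3) = (0 - 9)*(-384) = -9*(-384) = 3456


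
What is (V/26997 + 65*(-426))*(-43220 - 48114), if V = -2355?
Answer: 22758888798730/8999 ≈ 2.5290e+9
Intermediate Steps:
(V/26997 + 65*(-426))*(-43220 - 48114) = (-2355/26997 + 65*(-426))*(-43220 - 48114) = (-2355*1/26997 - 27690)*(-91334) = (-785/8999 - 27690)*(-91334) = -249183095/8999*(-91334) = 22758888798730/8999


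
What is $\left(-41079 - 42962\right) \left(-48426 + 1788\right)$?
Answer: $3919504158$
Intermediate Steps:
$\left(-41079 - 42962\right) \left(-48426 + 1788\right) = \left(-84041\right) \left(-46638\right) = 3919504158$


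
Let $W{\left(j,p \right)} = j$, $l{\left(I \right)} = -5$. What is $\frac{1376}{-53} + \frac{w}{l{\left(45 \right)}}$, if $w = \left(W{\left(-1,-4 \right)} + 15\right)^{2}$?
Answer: $- \frac{17268}{265} \approx -65.162$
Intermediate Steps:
$w = 196$ ($w = \left(-1 + 15\right)^{2} = 14^{2} = 196$)
$\frac{1376}{-53} + \frac{w}{l{\left(45 \right)}} = \frac{1376}{-53} + \frac{196}{-5} = 1376 \left(- \frac{1}{53}\right) + 196 \left(- \frac{1}{5}\right) = - \frac{1376}{53} - \frac{196}{5} = - \frac{17268}{265}$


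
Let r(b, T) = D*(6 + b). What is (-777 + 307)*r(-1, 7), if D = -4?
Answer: 9400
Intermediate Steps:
r(b, T) = -24 - 4*b (r(b, T) = -4*(6 + b) = -24 - 4*b)
(-777 + 307)*r(-1, 7) = (-777 + 307)*(-24 - 4*(-1)) = -470*(-24 + 4) = -470*(-20) = 9400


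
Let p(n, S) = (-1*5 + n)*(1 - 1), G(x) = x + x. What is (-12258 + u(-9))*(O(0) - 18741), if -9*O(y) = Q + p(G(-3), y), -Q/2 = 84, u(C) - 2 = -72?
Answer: 692426776/3 ≈ 2.3081e+8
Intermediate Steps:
u(C) = -70 (u(C) = 2 - 72 = -70)
G(x) = 2*x
Q = -168 (Q = -2*84 = -168)
p(n, S) = 0 (p(n, S) = (-5 + n)*0 = 0)
O(y) = 56/3 (O(y) = -(-168 + 0)/9 = -1/9*(-168) = 56/3)
(-12258 + u(-9))*(O(0) - 18741) = (-12258 - 70)*(56/3 - 18741) = -12328*(-56167/3) = 692426776/3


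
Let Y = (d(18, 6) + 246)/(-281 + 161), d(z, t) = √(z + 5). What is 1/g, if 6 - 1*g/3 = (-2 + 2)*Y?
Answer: 1/18 ≈ 0.055556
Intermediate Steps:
d(z, t) = √(5 + z)
Y = -41/20 - √23/120 (Y = (√(5 + 18) + 246)/(-281 + 161) = (√23 + 246)/(-120) = (246 + √23)*(-1/120) = -41/20 - √23/120 ≈ -2.0900)
g = 18 (g = 18 - 3*(-2 + 2)*(-41/20 - √23/120) = 18 - 0*(-41/20 - √23/120) = 18 - 3*0 = 18 + 0 = 18)
1/g = 1/18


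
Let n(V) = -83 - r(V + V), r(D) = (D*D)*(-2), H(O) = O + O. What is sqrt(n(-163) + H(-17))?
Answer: sqrt(212435) ≈ 460.91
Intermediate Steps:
H(O) = 2*O
r(D) = -2*D**2 (r(D) = D**2*(-2) = -2*D**2)
n(V) = -83 + 8*V**2 (n(V) = -83 - (-2)*(V + V)**2 = -83 - (-2)*(2*V)**2 = -83 - (-2)*4*V**2 = -83 - (-8)*V**2 = -83 + 8*V**2)
sqrt(n(-163) + H(-17)) = sqrt((-83 + 8*(-163)**2) + 2*(-17)) = sqrt((-83 + 8*26569) - 34) = sqrt((-83 + 212552) - 34) = sqrt(212469 - 34) = sqrt(212435)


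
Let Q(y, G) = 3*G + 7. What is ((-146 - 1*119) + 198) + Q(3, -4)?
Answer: -72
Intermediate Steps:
Q(y, G) = 7 + 3*G
((-146 - 1*119) + 198) + Q(3, -4) = ((-146 - 1*119) + 198) + (7 + 3*(-4)) = ((-146 - 119) + 198) + (7 - 12) = (-265 + 198) - 5 = -67 - 5 = -72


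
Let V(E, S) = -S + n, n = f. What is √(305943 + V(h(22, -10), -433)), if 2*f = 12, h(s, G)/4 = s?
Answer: √306382 ≈ 553.52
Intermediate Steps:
h(s, G) = 4*s
f = 6 (f = (½)*12 = 6)
n = 6
V(E, S) = 6 - S (V(E, S) = -S + 6 = 6 - S)
√(305943 + V(h(22, -10), -433)) = √(305943 + (6 - 1*(-433))) = √(305943 + (6 + 433)) = √(305943 + 439) = √306382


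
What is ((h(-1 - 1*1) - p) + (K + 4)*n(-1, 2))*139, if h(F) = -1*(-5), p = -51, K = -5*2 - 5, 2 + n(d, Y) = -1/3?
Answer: 34055/3 ≈ 11352.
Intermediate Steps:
n(d, Y) = -7/3 (n(d, Y) = -2 - 1/3 = -2 - 1*⅓ = -2 - ⅓ = -7/3)
K = -15 (K = -10 - 5 = -15)
h(F) = 5
((h(-1 - 1*1) - p) + (K + 4)*n(-1, 2))*139 = ((5 - 1*(-51)) + (-15 + 4)*(-7/3))*139 = ((5 + 51) - 11*(-7/3))*139 = (56 + 77/3)*139 = (245/3)*139 = 34055/3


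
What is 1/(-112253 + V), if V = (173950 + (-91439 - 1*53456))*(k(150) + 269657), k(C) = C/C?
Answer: 1/7834800937 ≈ 1.2764e-10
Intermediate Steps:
k(C) = 1
V = 7834913190 (V = (173950 + (-91439 - 1*53456))*(1 + 269657) = (173950 + (-91439 - 53456))*269658 = (173950 - 144895)*269658 = 29055*269658 = 7834913190)
1/(-112253 + V) = 1/(-112253 + 7834913190) = 1/7834800937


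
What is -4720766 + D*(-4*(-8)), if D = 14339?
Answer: -4261918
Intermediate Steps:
-4720766 + D*(-4*(-8)) = -4720766 + 14339*(-4*(-8)) = -4720766 + 14339*32 = -4720766 + 458848 = -4261918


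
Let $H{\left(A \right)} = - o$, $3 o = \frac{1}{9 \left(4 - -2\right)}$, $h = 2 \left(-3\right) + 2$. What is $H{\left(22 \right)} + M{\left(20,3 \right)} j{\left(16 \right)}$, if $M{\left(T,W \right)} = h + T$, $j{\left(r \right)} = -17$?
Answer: $- \frac{44065}{162} \approx -272.01$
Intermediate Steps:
$h = -4$ ($h = -6 + 2 = -4$)
$o = \frac{1}{162}$ ($o = \frac{1}{3 \cdot 9 \left(4 - -2\right)} = \frac{1}{3 \cdot 9 \left(4 + 2\right)} = \frac{1}{3 \cdot 9 \cdot 6} = \frac{1}{3 \cdot 54} = \frac{1}{3} \cdot \frac{1}{54} = \frac{1}{162} \approx 0.0061728$)
$M{\left(T,W \right)} = -4 + T$
$H{\left(A \right)} = - \frac{1}{162}$ ($H{\left(A \right)} = \left(-1\right) \frac{1}{162} = - \frac{1}{162}$)
$H{\left(22 \right)} + M{\left(20,3 \right)} j{\left(16 \right)} = - \frac{1}{162} + \left(-4 + 20\right) \left(-17\right) = - \frac{1}{162} + 16 \left(-17\right) = - \frac{1}{162} - 272 = - \frac{44065}{162}$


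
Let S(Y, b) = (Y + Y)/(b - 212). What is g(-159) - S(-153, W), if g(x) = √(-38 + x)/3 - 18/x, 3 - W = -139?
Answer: -7899/1855 + I*√197/3 ≈ -4.2582 + 4.6786*I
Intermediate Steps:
W = 142 (W = 3 - 1*(-139) = 3 + 139 = 142)
S(Y, b) = 2*Y/(-212 + b) (S(Y, b) = (2*Y)/(-212 + b) = 2*Y/(-212 + b))
g(x) = -18/x + √(-38 + x)/3 (g(x) = √(-38 + x)*(⅓) - 18/x = √(-38 + x)/3 - 18/x = -18/x + √(-38 + x)/3)
g(-159) - S(-153, W) = (-18/(-159) + √(-38 - 159)/3) - 2*(-153)/(-212 + 142) = (-18*(-1/159) + √(-197)/3) - 2*(-153)/(-70) = (6/53 + (I*√197)/3) - 2*(-153)*(-1)/70 = (6/53 + I*√197/3) - 1*153/35 = (6/53 + I*√197/3) - 153/35 = -7899/1855 + I*√197/3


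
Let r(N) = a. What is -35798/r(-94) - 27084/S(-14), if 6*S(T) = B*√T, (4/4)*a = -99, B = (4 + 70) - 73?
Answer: 35798/99 + 81252*I*√14/7 ≈ 361.6 + 43431.0*I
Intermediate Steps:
B = 1 (B = 74 - 73 = 1)
a = -99
r(N) = -99
S(T) = √T/6 (S(T) = (1*√T)/6 = √T/6)
-35798/r(-94) - 27084/S(-14) = -35798/(-99) - 27084*(-3*I*√14/7) = -35798*(-1/99) - 27084*(-3*I*√14/7) = 35798/99 - 27084*(-3*I*√14/7) = 35798/99 - (-81252)*I*√14/7 = 35798/99 + 81252*I*√14/7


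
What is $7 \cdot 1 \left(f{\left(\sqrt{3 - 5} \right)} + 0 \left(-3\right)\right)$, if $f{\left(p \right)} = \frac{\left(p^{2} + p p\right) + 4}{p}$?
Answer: $0$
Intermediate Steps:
$f{\left(p \right)} = \frac{4 + 2 p^{2}}{p}$ ($f{\left(p \right)} = \frac{\left(p^{2} + p^{2}\right) + 4}{p} = \frac{2 p^{2} + 4}{p} = \frac{4 + 2 p^{2}}{p}$)
$7 \cdot 1 \left(f{\left(\sqrt{3 - 5} \right)} + 0 \left(-3\right)\right) = 7 \cdot 1 \left(\left(2 \sqrt{3 - 5} + \frac{4}{\sqrt{3 - 5}}\right) + 0 \left(-3\right)\right) = 7 \left(\left(2 \sqrt{-2} + \frac{4}{\sqrt{-2}}\right) + 0\right) = 7 \left(\left(2 i \sqrt{2} + \frac{4}{i \sqrt{2}}\right) + 0\right) = 7 \left(\left(2 i \sqrt{2} + 4 \left(- \frac{i \sqrt{2}}{2}\right)\right) + 0\right) = 7 \left(\left(2 i \sqrt{2} - 2 i \sqrt{2}\right) + 0\right) = 7 \left(0 + 0\right) = 7 \cdot 0 = 0$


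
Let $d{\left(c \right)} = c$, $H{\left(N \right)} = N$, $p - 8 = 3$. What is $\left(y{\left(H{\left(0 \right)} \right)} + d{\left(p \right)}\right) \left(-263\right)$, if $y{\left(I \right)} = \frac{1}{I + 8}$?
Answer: $- \frac{23407}{8} \approx -2925.9$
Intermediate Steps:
$p = 11$ ($p = 8 + 3 = 11$)
$y{\left(I \right)} = \frac{1}{8 + I}$
$\left(y{\left(H{\left(0 \right)} \right)} + d{\left(p \right)}\right) \left(-263\right) = \left(\frac{1}{8 + 0} + 11\right) \left(-263\right) = \left(\frac{1}{8} + 11\right) \left(-263\right) = \frac{89}{8} \left(-263\right) = - \frac{23407}{8}$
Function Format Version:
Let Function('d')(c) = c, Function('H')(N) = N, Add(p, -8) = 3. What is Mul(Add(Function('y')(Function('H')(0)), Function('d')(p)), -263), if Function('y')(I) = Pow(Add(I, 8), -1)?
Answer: Rational(-23407, 8) ≈ -2925.9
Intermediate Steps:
p = 11 (p = Add(8, 3) = 11)
Function('y')(I) = Pow(Add(8, I), -1)
Mul(Add(Function('y')(Function('H')(0)), Function('d')(p)), -263) = Mul(Add(Pow(Add(8, 0), -1), 11), -263) = Mul(Add(Pow(8, -1), 11), -263) = Mul(Add(Rational(1, 8), 11), -263) = Mul(Rational(89, 8), -263) = Rational(-23407, 8)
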